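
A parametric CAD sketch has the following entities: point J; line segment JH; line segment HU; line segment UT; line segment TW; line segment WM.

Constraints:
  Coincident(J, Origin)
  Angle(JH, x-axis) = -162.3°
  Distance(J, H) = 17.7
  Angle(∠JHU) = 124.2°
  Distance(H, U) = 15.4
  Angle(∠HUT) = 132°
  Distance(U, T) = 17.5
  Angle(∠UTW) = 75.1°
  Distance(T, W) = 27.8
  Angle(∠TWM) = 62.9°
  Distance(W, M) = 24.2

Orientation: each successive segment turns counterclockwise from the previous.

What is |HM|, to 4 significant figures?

2.782

J is at the origin; JH runs at -162.3° with length 17.7, so H = (-16.86, -5.381). ∠JHU = 124.2° gives HU at -106.5° from the x-axis; with |HU| = 15.4, U = (-21.24, -20.15). ∠HUT = 132.0° gives UT at -58.50° from the x-axis; with |UT| = 17.5, T = (-12.09, -35.07). ∠UTW = 75.1° gives TW at 46.40° from the x-axis; with |TW| = 27.8, W = (7.079, -14.94). ∠TWM = 62.9° gives WM at 163.5° from the x-axis; with |WM| = 24.2, M = (-16.12, -8.063). Then |HM| = |M − H| = 2.782.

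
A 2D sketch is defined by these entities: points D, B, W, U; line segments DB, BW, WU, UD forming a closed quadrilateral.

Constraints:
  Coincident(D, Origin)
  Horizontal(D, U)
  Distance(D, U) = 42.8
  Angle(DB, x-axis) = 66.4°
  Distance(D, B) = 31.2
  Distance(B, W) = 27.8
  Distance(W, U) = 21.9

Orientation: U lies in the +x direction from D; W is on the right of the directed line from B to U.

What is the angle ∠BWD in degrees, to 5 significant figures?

77.949°

D is at the origin; D and U share the same y with |DU| = 42.8 and U in +x, so U = (42.8, 0). DB runs at 66.4° with |DB| = 31.2, so B = (12.491, 28.591). W is determined by |BW| = 27.8 and |WU| = 21.9 together: it lies at the intersection of circle(B, 27.8) and circle(U, 21.9). With |BU| = 41.666, the foot of the radical line on BU is 24.352 from B and the perpendicular offset is √(27.8² − 24.352²) = 13.410. Taking the right-of-BU solution: W = (21.003, 2.1259).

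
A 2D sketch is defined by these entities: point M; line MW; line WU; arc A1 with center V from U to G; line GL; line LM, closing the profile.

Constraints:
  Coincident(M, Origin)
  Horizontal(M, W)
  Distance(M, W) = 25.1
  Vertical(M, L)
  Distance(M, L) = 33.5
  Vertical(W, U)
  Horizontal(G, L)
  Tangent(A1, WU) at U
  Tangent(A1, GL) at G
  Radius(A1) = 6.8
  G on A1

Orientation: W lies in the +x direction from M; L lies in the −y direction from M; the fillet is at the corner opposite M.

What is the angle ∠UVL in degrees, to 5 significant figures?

159.62°

The virtual corner opposite M is at (25.100, -33.500). The tangent condition forces VU to be normal to WU and since A1 is tangent to GL there, VG ⟂ GL, with radius 6.8, so the center V sits 6.8 in from both sides at V = (18.300, -26.700). That places the tangent points at U = (25.100, -26.700) on WU and G = (18.300, -33.500) on GL. Then cos ∠UVL = VU·VL / (|VU||VL|), giving 159.62°.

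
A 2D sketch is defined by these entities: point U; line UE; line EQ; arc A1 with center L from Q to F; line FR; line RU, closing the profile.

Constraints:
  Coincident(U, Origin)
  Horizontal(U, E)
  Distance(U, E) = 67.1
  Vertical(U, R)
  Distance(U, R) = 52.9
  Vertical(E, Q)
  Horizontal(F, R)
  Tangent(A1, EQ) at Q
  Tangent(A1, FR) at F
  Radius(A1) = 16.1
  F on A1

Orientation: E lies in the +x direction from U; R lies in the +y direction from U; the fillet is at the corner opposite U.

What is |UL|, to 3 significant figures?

62.9

U is at the origin; U and E share the same y with |UE| = 67.1 and E on the +x side, so E = (67.1, 0.00). U and R share the same x with |UR| = 52.9 and R on the +y side, so R = (0.00, 52.9). The virtual corner opposite U is at (67.1, 52.9). Tangency of A1 to EQ means the radius LQ is perpendicular to EQ and tangency of A1 to FR means the radius LF is perpendicular to FR, with radius 16.1, so the center L sits 16.1 in from both sides at L = (51.0, 36.8). Then |UL| = |L − U| = 62.9.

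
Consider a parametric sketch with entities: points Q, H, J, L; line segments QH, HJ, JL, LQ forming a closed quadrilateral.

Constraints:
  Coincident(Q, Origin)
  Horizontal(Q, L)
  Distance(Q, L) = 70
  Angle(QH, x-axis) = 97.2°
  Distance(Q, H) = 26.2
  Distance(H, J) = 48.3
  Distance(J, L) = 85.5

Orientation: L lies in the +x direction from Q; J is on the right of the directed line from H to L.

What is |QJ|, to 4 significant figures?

24.90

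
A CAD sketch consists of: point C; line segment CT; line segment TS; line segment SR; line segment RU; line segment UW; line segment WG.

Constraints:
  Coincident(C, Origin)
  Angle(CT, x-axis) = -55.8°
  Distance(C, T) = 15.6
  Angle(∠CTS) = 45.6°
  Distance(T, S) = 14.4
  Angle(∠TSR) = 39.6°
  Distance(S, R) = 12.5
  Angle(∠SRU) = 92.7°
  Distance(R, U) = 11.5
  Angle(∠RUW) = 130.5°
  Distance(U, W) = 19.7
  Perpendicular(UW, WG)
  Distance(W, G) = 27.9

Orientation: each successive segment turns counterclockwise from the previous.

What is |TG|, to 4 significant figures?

31.84

C is at the origin; CT runs at -55.8° with length 15.6, so T = (8.769, -12.90). ∠CTS = 45.6° gives TS at 78.60° from the x-axis; with |TS| = 14.4, S = (11.61, 1.213). ∠TSR = 39.6° gives SR at -141.0° from the x-axis; with |SR| = 12.5, R = (1.900, -6.653). ∠SRU = 92.7° gives RU at -53.70° from the x-axis; with |RU| = 11.5, U = (8.709, -15.92). ∠RUW = 130.5° gives UW at -4.200° from the x-axis; with |UW| = 19.7, W = (28.36, -17.36). UW ⟂ WG, so WG runs at 85.80°; with |WG| = 27.9, G = (30.40, 10.46). Then |TG| = |G − T| = 31.84.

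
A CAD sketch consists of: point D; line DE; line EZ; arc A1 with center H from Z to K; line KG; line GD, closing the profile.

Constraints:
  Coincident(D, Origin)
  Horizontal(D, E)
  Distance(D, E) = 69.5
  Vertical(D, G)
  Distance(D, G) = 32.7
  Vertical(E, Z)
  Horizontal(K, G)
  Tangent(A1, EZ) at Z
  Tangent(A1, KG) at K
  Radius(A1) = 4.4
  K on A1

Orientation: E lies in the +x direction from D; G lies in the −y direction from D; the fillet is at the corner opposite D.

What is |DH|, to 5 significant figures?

70.985

D is at the origin; DE is horizontal with |DE| = 69.5 and E on the +x side, so E = (69.500, 0.0000). D and G share the same x with |DG| = 32.7 and G on the −y side, so G = (0.0000, -32.700). The virtual corner opposite D is at (69.500, -32.700). Since A1 is tangent to EZ there, HZ ⟂ EZ and the tangent condition forces HK to be normal to KG, with radius 4.4, so the center H sits 4.4 in from both sides at H = (65.100, -28.300). Then |DH| = |H − D| = 70.985.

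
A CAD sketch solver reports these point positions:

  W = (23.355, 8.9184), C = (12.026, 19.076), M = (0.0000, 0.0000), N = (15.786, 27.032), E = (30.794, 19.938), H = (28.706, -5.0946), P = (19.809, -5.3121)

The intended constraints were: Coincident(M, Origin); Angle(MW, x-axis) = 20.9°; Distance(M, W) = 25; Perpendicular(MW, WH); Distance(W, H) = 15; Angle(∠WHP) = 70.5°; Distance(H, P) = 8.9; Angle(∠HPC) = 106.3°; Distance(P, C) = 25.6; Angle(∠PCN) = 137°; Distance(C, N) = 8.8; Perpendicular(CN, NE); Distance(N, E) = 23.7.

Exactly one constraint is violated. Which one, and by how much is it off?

Distance(N, E) = 23.7 — off by 7.10.

M = (0.00, 0.00) ✓; MW at 20.90° ✓; |MW| = 25.00 ✓; ∠(MW, WH) = 90.00° ✓; |WH| = 15.00 ✓; ∠WHP = 70.50° ✓; |HP| = 8.900 ✓; ∠HPC = 106.3° ✓; |PC| = 25.60 ✓; ∠PCN = 137.0° ✓; |CN| = 8.800 ✓; ∠(CN, NE) = 90.00° ✓; |NE| = 16.60 ✗.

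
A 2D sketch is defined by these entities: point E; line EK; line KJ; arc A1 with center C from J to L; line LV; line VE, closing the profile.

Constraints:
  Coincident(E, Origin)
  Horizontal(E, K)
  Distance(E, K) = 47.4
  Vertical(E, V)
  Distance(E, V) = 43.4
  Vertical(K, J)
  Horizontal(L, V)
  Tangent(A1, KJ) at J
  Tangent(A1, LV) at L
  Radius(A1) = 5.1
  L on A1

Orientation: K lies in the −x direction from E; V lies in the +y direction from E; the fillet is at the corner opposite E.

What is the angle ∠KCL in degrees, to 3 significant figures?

172°

The virtual corner opposite E is at (-47.4, 43.4). A1 meets KJ tangentially, so CJ is at right angles to KJ and tangency of A1 to LV means the radius CL is perpendicular to LV, with radius 5.1, so the center C sits 5.1 in from both sides at C = (-42.3, 38.3). That places the tangent points at J = (-47.4, 38.3) on KJ and L = (-42.3, 43.4) on LV. Then cos ∠KCL = CK·CL / (|CK||CL|), giving 172°.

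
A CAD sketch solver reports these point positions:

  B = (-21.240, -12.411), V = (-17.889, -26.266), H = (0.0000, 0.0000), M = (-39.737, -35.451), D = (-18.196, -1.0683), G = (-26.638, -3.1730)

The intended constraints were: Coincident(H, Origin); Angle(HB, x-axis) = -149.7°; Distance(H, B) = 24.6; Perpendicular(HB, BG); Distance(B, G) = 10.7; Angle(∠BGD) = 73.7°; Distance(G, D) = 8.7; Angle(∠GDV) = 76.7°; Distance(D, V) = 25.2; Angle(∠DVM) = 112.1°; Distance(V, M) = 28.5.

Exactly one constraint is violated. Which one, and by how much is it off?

Distance(V, M) = 28.5 — off by 4.80.

H = (0.00, 0.00) ✓; HB at -149.7° ✓; |HB| = 24.60 ✓; ∠(HB, BG) = 90.00° ✓; |BG| = 10.70 ✓; ∠BGD = 73.70° ✓; |GD| = 8.700 ✓; ∠GDV = 76.70° ✓; |DV| = 25.20 ✓; ∠DVM = 112.1° ✓; |VM| = 23.70 ✗.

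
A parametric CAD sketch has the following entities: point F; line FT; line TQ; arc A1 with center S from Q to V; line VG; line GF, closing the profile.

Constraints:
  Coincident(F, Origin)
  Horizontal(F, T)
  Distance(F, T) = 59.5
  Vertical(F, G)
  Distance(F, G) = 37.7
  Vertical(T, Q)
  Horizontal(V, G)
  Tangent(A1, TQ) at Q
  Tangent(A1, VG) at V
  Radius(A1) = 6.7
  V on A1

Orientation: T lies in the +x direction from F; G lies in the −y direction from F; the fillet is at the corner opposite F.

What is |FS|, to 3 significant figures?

61.2

F and G share the same x with |FG| = 37.7 and G on the −y side, so G = (0.00, -37.7). The virtual corner opposite F is at (59.5, -37.7). A1 meets TQ tangentially, so SQ is at right angles to TQ and the tangent condition forces SV to be normal to VG, with radius 6.7, so the center S sits 6.7 in from both sides at S = (52.8, -31.0). Then |FS| = |S − F| = 61.2.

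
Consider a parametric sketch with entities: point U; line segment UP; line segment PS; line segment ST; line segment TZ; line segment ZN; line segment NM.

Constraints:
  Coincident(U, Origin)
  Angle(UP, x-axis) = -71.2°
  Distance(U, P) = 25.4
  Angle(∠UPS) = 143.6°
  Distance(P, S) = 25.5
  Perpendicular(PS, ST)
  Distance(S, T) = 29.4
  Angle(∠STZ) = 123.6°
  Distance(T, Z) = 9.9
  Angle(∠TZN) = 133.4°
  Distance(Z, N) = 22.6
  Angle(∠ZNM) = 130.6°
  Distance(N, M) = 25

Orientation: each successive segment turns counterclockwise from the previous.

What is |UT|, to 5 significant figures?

48.126

∠UPS = 143.6° gives PS at -34.800° from the x-axis; with |PS| = 25.5, S = (29.125, -38.598). PS ⟂ ST, so ST runs at 55.200°; with |ST| = 29.4, T = (45.904, -14.456). Then |UT| = |T − U| = 48.126.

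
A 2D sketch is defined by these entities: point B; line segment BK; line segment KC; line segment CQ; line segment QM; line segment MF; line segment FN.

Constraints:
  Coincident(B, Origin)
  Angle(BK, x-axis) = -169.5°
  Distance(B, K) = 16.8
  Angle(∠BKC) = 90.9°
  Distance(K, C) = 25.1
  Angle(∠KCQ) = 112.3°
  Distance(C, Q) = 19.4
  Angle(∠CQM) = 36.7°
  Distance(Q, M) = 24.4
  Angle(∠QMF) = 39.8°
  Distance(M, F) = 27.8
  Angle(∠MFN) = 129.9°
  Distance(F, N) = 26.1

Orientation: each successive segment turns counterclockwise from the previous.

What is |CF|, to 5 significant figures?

13.965

B is at the origin; BK runs at -169.5° with length 16.8, so K = (-16.519, -3.0616). ∠BKC = 90.9° gives KC at -80.400° from the x-axis; with |KC| = 25.1, C = (-12.333, -27.810). ∠KCQ = 112.3° gives CQ at -12.700° from the x-axis; with |CQ| = 19.4, Q = (6.5926, -32.075). ∠CQM = 36.7° gives QM at 130.60° from the x-axis; with |QM| = 24.4, M = (-9.2863, -13.549). ∠QMF = 39.8° gives MF at -89.200° from the x-axis; with |MF| = 27.8, F = (-8.8982, -41.346). Then |CF| = |F − C| = 13.965.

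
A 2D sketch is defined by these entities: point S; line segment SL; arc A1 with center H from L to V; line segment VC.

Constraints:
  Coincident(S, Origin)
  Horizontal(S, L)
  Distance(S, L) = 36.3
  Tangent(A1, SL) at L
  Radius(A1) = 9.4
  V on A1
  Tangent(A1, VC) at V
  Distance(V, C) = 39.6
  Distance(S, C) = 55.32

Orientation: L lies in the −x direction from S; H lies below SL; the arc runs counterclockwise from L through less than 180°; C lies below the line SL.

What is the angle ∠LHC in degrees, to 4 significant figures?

165.4°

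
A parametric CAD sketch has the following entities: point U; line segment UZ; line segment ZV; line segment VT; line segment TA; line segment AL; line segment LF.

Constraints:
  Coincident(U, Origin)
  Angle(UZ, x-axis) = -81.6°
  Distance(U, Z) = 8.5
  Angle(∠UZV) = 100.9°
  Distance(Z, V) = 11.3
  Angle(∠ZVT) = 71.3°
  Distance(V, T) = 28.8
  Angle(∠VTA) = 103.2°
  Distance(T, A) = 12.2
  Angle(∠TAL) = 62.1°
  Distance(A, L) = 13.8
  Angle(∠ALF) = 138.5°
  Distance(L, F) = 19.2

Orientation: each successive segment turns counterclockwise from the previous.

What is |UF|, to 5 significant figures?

17.707

U is at the origin; UZ runs at -81.6° with length 8.5, so Z = (1.2417, -8.4088). ∠UZV = 100.9° gives ZV at -2.5000° from the x-axis; with |ZV| = 11.3, V = (12.531, -8.9017). ∠ZVT = 71.3° gives VT at 106.20° from the x-axis; with |VT| = 28.8, T = (4.4960, 18.755). ∠VTA = 103.2° gives TA at -177.00° from the x-axis; with |TA| = 12.2, A = (-7.6873, 18.116). ∠TAL = 62.1° gives AL at -59.100° from the x-axis; with |AL| = 13.8, L = (-0.60040, 6.2749). ∠ALF = 138.5° gives LF at -17.600° from the x-axis; with |LF| = 19.2, F = (17.701, 0.46945). Then |UF| = |F − U| = 17.707.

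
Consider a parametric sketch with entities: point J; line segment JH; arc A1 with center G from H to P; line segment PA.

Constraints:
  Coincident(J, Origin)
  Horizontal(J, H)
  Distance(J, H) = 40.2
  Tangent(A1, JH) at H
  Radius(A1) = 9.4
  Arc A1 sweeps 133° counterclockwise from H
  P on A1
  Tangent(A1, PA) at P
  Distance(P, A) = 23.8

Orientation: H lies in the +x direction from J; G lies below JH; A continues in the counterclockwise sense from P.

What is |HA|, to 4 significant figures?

34.51

J is at the origin; JH is horizontal with |JH| = 40.2 and H on the +x side, so H = (40.20, 0.000). A1 meets JH tangentially, so GH is at right angles to JH, so G = H + (0, -9.4) = (40.20, -9.400). On A1, H sits at bearing 90° from G; a 133° counterclockwise sweep puts P at bearing 223°, so P = G + 9.4·(cos 223°, sin 223°) = (33.33, -15.81). The tangent condition forces GP to be normal to PA, so PA runs along (−sin 223°, cos 223°); with |PA| = 23.8, A = (49.56, -33.22). Then |HA| = |A − H| = 34.51.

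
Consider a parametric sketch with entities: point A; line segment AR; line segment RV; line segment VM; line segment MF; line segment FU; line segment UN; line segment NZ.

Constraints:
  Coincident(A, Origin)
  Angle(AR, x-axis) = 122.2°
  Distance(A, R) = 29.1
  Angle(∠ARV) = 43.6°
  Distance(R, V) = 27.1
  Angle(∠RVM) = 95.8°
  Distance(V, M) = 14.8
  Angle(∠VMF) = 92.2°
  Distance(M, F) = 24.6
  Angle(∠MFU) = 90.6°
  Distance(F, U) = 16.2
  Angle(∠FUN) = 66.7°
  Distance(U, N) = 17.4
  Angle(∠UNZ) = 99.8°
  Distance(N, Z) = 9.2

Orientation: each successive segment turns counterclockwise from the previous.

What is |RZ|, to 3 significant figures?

23.8

A is at the origin; AR runs at 122.2° with length 29.1, so R = (-15.5, 24.6). ∠ARV = 43.6° gives RV at -101° from the x-axis; with |RV| = 27.1, V = (-20.9, -1.94). ∠RVM = 95.8° gives VM at -17.2° from the x-axis; with |VM| = 14.8, M = (-6.73, -6.32). ∠VMF = 92.2° gives MF at 70.6° from the x-axis; with |MF| = 24.6, F = (1.45, 16.9). ∠MFU = 90.6° gives FU at 160° from the x-axis; with |FU| = 16.2, U = (-13.8, 22.4). ∠FUN = 66.7° gives UN at -86.7° from the x-axis; with |UN| = 17.4, N = (-12.8, 5.06). ∠UNZ = 99.8° gives NZ at -6.50° from the x-axis; with |NZ| = 9.2, Z = (-3.63, 4.01). Then |RZ| = |Z − R| = 23.8.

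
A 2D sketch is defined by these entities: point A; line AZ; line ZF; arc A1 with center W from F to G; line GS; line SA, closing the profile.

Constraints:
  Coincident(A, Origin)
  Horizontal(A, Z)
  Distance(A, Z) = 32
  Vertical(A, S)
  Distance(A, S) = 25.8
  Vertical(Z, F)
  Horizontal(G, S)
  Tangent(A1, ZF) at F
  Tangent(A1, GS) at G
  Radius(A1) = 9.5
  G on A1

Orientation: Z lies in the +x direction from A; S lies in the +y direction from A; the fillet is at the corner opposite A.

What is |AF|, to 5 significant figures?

35.912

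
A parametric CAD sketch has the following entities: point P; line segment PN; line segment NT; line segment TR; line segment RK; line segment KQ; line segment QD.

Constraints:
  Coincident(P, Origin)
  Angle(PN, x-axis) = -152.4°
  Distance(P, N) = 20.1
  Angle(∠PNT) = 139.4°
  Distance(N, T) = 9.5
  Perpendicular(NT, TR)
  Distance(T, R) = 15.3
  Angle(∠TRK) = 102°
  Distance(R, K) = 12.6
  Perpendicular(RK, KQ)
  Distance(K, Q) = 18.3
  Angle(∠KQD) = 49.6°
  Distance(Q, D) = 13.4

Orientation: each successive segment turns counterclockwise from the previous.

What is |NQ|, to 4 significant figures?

6.629

P is at the origin; PN runs at -152.4° with length 20.1, so N = (-17.81, -9.312). ∠PNT = 139.4° gives NT at -111.8° from the x-axis; with |NT| = 9.5, T = (-21.34, -18.13). NT ⟂ TR, so TR runs at -21.80°; with |TR| = 15.3, R = (-7.135, -23.81). ∠TRK = 102.0° gives RK at 56.20° from the x-axis; with |RK| = 12.6, K = (-0.1255, -13.34). RK ⟂ KQ, so KQ runs at 146.2°; with |KQ| = 18.3, Q = (-15.33, -3.164). Then |NQ| = |Q − N| = 6.629.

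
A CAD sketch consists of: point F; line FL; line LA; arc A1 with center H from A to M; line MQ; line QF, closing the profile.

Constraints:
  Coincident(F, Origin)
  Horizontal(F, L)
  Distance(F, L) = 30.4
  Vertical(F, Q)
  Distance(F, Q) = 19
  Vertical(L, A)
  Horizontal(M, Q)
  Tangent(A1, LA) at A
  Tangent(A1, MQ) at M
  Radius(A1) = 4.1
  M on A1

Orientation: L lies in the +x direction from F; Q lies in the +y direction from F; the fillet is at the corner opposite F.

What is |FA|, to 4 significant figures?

33.86

F is at the origin; F and L share the same y with |FL| = 30.4 and L on the +x side, so L = (30.40, 0.000). FQ is vertical with |FQ| = 19.0 and Q on the +y side, so Q = (0.000, 19.00). The virtual corner opposite F is at (30.40, 19.00). Since A1 is tangent to LA there, HA ⟂ LA and tangency of A1 to MQ means the radius HM is perpendicular to MQ, with radius 4.1, so the center H sits 4.1 in from both sides at H = (26.30, 14.90). That places the tangent points at A = (30.40, 14.90) on LA and M = (26.30, 19.00) on MQ. Then |FA| = |A − F| = 33.86.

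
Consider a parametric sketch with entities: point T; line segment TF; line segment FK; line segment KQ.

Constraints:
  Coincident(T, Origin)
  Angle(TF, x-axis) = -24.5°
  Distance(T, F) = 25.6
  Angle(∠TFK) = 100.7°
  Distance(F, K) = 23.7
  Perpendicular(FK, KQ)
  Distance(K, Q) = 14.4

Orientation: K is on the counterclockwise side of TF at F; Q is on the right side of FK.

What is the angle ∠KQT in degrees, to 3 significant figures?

35.7°

∠TFK = 100.7°, so FK runs at -24.5° + (180° − 100.7°) = 54.8° from the x-axis; with |FK| = 23.7, K = F + 23.7·(cos 54.8°, sin 54.8°) = (37.0, 8.75). The perpendicularity gives KQ at right angles to FK; with |KQ| = 14.4 on the right of FK, Q = K + 14.4·(0.817, -0.576) = (48.7, 0.450). Then cos ∠KQT = QK·QT / (|QK||QT|), giving 35.7°.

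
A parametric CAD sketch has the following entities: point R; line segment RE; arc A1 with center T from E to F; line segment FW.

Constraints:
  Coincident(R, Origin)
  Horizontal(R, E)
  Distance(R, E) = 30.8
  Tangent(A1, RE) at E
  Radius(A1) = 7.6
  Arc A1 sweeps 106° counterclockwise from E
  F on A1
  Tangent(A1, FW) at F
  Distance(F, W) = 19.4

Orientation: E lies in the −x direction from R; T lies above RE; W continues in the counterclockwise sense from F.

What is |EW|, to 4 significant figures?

28.41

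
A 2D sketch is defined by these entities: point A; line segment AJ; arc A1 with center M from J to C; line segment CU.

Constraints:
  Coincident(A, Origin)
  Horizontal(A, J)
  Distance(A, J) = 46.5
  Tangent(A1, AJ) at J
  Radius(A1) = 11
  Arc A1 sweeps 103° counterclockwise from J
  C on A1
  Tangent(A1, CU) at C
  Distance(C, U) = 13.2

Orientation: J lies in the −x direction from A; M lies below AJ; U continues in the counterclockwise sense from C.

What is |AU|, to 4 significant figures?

60.30

On A1, J sits at bearing 90° from M; a 103° counterclockwise sweep puts C at bearing 193°, so C = M + 11.0·(cos 193°, sin 193°) = (-57.22, -13.47). Tangency of A1 to CU means the radius MC is perpendicular to CU, so CU runs along (−sin 193°, cos 193°); with |CU| = 13.2, U = (-54.25, -26.34). Then |AU| = |U − A| = 60.30.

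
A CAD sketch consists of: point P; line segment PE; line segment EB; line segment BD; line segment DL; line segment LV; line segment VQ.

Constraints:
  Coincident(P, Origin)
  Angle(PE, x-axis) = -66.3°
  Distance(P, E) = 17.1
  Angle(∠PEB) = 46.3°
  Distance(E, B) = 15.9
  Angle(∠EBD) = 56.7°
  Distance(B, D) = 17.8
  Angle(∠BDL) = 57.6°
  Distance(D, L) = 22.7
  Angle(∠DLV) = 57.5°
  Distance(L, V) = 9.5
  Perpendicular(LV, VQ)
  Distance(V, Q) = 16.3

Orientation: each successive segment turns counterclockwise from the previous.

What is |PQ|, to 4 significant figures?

7.980

P is at the origin; PE runs at -66.3° with length 17.1, so E = (6.873, -15.66). ∠PEB = 46.3° gives EB at 67.40° from the x-axis; with |EB| = 15.9, B = (12.98, -0.9788). ∠EBD = 56.7° gives BD at -169.3° from the x-axis; with |BD| = 17.8, D = (-4.507, -4.284). ∠BDL = 57.6° gives DL at -46.90° from the x-axis; with |DL| = 22.7, L = (11.00, -20.86). ∠DLV = 57.5° gives LV at 75.60° from the x-axis; with |LV| = 9.5, V = (13.37, -11.66). LV is perpendicular to VQ, so VQ runs at 165.6°; with |VQ| = 16.3, Q = (-2.422, -7.603). Then |PQ| = |Q − P| = 7.980.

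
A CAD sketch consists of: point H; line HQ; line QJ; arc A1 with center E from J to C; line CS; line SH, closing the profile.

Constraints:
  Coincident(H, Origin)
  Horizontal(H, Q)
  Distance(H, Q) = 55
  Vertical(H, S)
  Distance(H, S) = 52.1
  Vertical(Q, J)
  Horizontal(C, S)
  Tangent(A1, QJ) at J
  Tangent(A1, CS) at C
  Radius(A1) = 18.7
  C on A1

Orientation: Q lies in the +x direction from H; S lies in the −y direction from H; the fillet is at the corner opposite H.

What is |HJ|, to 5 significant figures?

64.347

H is at the origin; H and Q share the same y with |HQ| = 55.0 and Q on the +x side, so Q = (55.000, 0.0000). HS is vertical with |HS| = 52.1 and S on the −y side, so S = (0.0000, -52.100). The virtual corner opposite H is at (55.000, -52.100). The tangent condition forces EJ to be normal to QJ and since A1 is tangent to CS there, EC ⟂ CS, with radius 18.7, so the center E sits 18.7 in from both sides at E = (36.300, -33.400). That places the tangent points at J = (55.000, -33.400) on QJ and C = (36.300, -52.100) on CS. Then |HJ| = |J − H| = 64.347.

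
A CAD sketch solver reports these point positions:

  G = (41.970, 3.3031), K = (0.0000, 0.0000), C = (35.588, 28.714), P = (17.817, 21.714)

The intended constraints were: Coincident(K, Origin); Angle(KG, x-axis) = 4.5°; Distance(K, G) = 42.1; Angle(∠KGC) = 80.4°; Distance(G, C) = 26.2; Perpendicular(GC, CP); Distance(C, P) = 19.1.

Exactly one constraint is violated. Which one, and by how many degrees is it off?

Perpendicular(GC, CP) — off by 7.40°.

K = (0.00, 0.00) ✓; KG at 4.500° ✓; |KG| = 42.10 ✓; ∠KGC = 80.40° ✓; |GC| = 26.20 ✓; ∠(GC, CP) = 97.40° ✗; |CP| = 19.10 ✓.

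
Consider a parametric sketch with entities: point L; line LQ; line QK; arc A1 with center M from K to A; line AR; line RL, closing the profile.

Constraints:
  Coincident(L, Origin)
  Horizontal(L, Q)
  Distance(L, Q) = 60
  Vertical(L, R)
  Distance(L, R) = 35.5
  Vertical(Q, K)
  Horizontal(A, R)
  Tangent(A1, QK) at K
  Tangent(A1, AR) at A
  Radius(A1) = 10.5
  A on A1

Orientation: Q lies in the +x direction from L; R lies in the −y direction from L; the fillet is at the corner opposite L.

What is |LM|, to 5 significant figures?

55.455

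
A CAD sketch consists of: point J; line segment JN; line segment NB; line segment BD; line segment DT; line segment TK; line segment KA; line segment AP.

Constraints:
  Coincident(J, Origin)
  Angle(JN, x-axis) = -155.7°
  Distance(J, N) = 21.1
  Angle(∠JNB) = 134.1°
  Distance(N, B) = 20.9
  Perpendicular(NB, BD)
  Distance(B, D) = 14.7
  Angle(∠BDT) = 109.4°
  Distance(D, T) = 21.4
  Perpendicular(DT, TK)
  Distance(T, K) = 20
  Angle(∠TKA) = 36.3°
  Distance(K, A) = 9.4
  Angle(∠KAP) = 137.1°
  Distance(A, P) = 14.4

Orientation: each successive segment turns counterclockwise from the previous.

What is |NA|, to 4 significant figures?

8.443

J is at the origin; JN runs at -155.7° with length 21.1, so N = (-19.23, -8.683). ∠JNB = 134.1° gives NB at -109.8° from the x-axis; with |NB| = 20.9, B = (-26.31, -28.35). NB is perpendicular to BD, so BD runs at -19.80°; with |BD| = 14.7, D = (-12.48, -33.33). ∠BDT = 109.4° gives DT at 50.80° from the x-axis; with |DT| = 21.4, T = (1.046, -16.74). The perpendicularity gives TK at right angles to DT, so TK runs at 140.8°; with |TK| = 20.0, K = (-14.45, -4.102). ∠TKA = 36.3° gives KA at -75.50° from the x-axis; with |KA| = 9.4, A = (-12.10, -13.20). Then |NA| = |A − N| = 8.443.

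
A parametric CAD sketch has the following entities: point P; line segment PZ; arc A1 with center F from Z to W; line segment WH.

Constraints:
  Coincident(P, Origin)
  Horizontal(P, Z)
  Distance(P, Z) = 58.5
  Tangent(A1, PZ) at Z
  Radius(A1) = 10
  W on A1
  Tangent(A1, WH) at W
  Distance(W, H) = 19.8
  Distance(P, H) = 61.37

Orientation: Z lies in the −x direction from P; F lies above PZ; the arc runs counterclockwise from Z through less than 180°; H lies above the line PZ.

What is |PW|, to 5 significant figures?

50.170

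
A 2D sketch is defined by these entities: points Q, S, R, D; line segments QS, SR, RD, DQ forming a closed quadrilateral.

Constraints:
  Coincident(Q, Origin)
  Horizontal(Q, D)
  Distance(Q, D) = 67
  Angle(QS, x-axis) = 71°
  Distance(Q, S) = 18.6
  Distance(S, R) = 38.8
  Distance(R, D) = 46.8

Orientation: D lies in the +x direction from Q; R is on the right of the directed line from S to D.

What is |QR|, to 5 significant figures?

29.013

Checks: |SR| = 38.80 ✓; |RD| = 46.80 ✓.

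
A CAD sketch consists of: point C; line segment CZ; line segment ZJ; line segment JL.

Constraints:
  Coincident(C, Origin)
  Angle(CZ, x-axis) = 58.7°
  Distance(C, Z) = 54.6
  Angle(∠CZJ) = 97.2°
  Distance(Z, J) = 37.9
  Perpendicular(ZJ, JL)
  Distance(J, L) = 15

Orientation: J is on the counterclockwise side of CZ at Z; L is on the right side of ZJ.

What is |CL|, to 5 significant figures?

82.379

∠CZJ = 97.2°, so ZJ runs at 58.7° + (180° − 97.2°) = 141.50° from the x-axis; with |ZJ| = 37.9, J = Z + 37.9·(cos 141.50°, sin 141.50°) = (-1.2951, 70.247). The perpendicularity gives JL at right angles to ZJ; with |JL| = 15.0 on the right of ZJ, L = J + 15.0·(0.62251, 0.78261) = (8.0426, 81.986). Then |CL| = |L − C| = 82.379.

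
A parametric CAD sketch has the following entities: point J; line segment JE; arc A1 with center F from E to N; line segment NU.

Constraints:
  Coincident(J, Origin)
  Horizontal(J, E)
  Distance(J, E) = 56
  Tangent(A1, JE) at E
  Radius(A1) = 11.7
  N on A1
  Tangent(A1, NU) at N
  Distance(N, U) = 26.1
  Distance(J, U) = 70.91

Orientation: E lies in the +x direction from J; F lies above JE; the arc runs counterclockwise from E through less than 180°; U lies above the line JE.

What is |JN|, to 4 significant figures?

68.83

Checks: |FN| = 11.70 ✓; ∠(FN, NU) = 90.00° ✓; |NU| = 26.10 ✓; |JU| = 70.91 ✓.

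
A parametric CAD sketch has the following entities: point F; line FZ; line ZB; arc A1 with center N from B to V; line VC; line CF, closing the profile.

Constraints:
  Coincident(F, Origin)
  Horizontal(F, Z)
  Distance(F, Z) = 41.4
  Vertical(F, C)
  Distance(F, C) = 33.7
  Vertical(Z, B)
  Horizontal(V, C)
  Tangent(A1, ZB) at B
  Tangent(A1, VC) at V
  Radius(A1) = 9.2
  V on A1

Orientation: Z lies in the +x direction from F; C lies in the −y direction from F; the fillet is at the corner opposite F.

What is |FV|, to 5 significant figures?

46.610

F is at the origin; F and Z share the same y with |FZ| = 41.4 and Z on the +x side, so Z = (41.400, 0.0000). FC is vertical with |FC| = 33.7 and C on the −y side, so C = (0.0000, -33.700). The virtual corner opposite F is at (41.400, -33.700). Since A1 is tangent to ZB there, NB ⟂ ZB and since A1 is tangent to VC there, NV ⟂ VC, with radius 9.2, so the center N sits 9.2 in from both sides at N = (32.200, -24.500). That places the tangent points at B = (41.400, -24.500) on ZB and V = (32.200, -33.700) on VC. Then |FV| = |V − F| = 46.610.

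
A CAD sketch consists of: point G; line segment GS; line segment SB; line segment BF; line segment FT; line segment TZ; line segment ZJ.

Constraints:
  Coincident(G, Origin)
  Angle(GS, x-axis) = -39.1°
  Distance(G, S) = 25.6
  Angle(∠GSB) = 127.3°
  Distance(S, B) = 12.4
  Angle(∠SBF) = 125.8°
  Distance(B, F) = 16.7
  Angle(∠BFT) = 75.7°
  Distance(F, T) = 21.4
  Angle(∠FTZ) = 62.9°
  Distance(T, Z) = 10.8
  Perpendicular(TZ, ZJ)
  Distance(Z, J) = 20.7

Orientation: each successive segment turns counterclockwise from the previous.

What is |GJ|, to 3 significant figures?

40.2

∠FTZ = 62.9° gives TZ at -70.8° from the x-axis; with |TZ| = 10.8, Z = (20.6, -5.03). TZ is perpendicular to ZJ, so ZJ runs at 19.2°; with |ZJ| = 20.7, J = (40.1, 1.78). Then |GJ| = |J − G| = 40.2.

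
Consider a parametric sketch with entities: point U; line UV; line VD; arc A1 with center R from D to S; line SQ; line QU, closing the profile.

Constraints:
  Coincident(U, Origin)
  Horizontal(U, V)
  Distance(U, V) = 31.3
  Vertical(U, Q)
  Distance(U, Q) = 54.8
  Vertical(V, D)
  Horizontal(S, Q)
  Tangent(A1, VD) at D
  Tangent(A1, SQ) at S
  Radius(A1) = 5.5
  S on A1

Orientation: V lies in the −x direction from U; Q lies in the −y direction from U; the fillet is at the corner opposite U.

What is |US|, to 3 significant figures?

60.6

The virtual corner opposite U is at (-31.3, -54.8). A1 meets VD tangentially, so RD is at right angles to VD and tangency of A1 to SQ means the radius RS is perpendicular to SQ, with radius 5.5, so the center R sits 5.5 in from both sides at R = (-25.8, -49.3). That places the tangent points at D = (-31.3, -49.3) on VD and S = (-25.8, -54.8) on SQ. Then |US| = |S − U| = 60.6.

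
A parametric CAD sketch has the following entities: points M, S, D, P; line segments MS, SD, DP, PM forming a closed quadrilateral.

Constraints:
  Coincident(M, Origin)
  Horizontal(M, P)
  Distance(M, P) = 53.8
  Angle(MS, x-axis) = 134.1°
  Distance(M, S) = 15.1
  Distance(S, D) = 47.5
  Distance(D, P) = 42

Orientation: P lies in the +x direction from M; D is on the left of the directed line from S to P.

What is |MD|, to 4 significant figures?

46.32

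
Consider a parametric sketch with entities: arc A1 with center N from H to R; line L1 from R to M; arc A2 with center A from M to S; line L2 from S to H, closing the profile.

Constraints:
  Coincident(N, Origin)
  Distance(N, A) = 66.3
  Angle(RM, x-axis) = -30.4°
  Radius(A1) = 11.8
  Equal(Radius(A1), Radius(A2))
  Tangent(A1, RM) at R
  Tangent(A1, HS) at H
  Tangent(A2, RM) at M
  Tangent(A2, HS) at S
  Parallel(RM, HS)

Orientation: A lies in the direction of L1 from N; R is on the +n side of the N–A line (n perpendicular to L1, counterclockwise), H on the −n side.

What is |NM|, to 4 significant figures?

67.34

The slot axis is L1's direction at -30.4°, so u = (cos -30.4°, sin -30.4°) = (0.8625, -0.5060) and n = (−sin -30.4°, cos -30.4°) = (0.5060, 0.8625). N is at the origin and A lies 66.3 along u from N, so A = 66.3·u = (57.18, -33.55). Tangency of A1 to both parallel lines with radius 11.8 puts R and H at N ± 11.8·n: R = (5.971, 10.18), H = (-5.971, -10.18). Equal radii place M and S the same way about A: M = A + 11.8·n = (63.16, -23.37), S = A − 11.8·n = (51.21, -43.73). Then |NM| = |M − N| = 67.34.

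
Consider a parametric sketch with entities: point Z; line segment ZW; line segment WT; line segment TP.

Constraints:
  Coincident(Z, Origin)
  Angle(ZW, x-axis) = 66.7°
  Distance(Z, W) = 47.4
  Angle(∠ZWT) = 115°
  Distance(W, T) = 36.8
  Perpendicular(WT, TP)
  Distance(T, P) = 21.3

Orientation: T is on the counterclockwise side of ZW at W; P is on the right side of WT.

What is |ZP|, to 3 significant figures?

85.8

Z is at the origin; ZW runs at 66.7° with length 47.4, so W = 47.4·(cos 66.7°, sin 66.7°) = (18.7, 43.5). ∠ZWT = 115.0°, so WT runs at 66.7° + (180° − 115.0°) = 132° from the x-axis; with |WT| = 36.8, T = W + 36.8·(cos 132°, sin 132°) = (-5.73, 71.0). The perpendicularity gives TP at right angles to WT; with |TP| = 21.3 on the right of WT, P = T + 21.3·(0.747, 0.665) = (10.2, 85.2). Then |ZP| = |P − Z| = 85.8.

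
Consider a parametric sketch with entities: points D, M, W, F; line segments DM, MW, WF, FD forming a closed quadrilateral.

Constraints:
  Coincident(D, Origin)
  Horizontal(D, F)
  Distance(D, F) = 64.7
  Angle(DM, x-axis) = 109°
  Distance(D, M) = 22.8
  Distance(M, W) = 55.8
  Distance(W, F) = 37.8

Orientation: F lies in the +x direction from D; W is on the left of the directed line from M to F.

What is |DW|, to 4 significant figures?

57.77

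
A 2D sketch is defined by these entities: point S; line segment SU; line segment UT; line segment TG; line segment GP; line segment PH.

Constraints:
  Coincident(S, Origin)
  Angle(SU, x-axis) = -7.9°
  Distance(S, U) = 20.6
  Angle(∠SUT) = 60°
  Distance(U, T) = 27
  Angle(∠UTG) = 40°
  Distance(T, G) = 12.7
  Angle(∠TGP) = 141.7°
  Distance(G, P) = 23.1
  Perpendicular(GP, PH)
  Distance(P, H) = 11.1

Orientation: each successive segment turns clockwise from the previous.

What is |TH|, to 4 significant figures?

33.22

S is at the origin; SU runs at -7.9° with length 20.6, so U = (20.40, -2.831). ∠SUT = 60.0° gives UT at -127.9° from the x-axis; with |UT| = 27.0, T = (3.819, -24.14). ∠UTG = 40.0° gives TG at 92.10° from the x-axis; with |TG| = 12.7, G = (3.353, -11.45). ∠TGP = 141.7° gives GP at 53.80° from the x-axis; with |GP| = 23.1, P = (17.00, 7.196). The perpendicularity gives PH at right angles to GP, so PH runs at -36.20°; with |PH| = 11.1, H = (25.95, 0.6399). Then |TH| = |H − T| = 33.22.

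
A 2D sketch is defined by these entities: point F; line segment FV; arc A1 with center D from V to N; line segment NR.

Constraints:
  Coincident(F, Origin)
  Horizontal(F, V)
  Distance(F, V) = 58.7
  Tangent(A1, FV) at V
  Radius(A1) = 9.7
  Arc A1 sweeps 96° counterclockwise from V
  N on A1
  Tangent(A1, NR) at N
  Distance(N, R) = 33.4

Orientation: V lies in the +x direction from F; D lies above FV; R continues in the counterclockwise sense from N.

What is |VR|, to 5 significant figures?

44.360

F is at the origin; F and V share the same y with |FV| = 58.7 and V on the +x side, so V = (58.700, 0.0000). Tangency of A1 to FV means the radius DV is perpendicular to FV, so D = V + (0, 9.7) = (58.700, 9.7000). On A1, V sits at bearing -90° from D; a 96° counterclockwise sweep puts N at bearing 6°, so N = D + 9.7·(cos 6°, sin 6°) = (68.347, 10.714). The tangent condition forces DN to be normal to NR, so NR runs along (−sin 6°, cos 6°); with |NR| = 33.4, R = (64.856, 43.931). Then |VR| = |R − V| = 44.360.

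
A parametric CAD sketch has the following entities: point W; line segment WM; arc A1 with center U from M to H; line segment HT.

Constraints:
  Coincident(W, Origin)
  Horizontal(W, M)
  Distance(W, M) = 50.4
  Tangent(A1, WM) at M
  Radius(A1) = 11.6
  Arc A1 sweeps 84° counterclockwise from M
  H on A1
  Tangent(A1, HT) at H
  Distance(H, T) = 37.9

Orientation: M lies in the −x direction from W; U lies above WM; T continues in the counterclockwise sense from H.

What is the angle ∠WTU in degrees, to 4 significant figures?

58.99°

On A1, M sits at bearing -90° from U; an 84° counterclockwise sweep puts H at bearing -6°, so H = U + 11.6·(cos -6°, sin -6°) = (-38.86, 10.39). Since A1 is tangent to HT there, UH ⟂ HT, so HT runs along (−sin -6°, cos -6°); with |HT| = 37.9, T = (-34.90, 48.08). Then cos ∠WTU = TW·TU / (|TW||TU|), giving 58.99°.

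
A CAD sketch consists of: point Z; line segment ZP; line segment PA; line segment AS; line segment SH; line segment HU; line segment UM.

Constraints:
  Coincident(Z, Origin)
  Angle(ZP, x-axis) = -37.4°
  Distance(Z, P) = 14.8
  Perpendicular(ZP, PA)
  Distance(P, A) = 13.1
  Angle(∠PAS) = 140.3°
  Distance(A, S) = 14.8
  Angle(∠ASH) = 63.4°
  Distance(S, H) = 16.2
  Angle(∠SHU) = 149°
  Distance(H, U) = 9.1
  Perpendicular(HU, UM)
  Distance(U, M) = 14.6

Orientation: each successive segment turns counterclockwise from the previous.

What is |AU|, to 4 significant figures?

19.36

Z is at the origin; ZP runs at -37.4° with length 14.8, so P = (11.76, -8.989). The perpendicularity gives PA at right angles to ZP, so PA runs at 52.60°; with |PA| = 13.1, A = (19.71, 1.418). ∠PAS = 140.3° gives AS at 92.30° from the x-axis; with |AS| = 14.8, S = (19.12, 16.21). ∠ASH = 63.4° gives SH at -151.1° from the x-axis; with |SH| = 16.2, H = (4.937, 8.377). ∠SHU = 149.0° gives HU at -120.1° from the x-axis; with |HU| = 9.1, U = (0.3737, 0.5037). Then |AU| = |U − A| = 19.36.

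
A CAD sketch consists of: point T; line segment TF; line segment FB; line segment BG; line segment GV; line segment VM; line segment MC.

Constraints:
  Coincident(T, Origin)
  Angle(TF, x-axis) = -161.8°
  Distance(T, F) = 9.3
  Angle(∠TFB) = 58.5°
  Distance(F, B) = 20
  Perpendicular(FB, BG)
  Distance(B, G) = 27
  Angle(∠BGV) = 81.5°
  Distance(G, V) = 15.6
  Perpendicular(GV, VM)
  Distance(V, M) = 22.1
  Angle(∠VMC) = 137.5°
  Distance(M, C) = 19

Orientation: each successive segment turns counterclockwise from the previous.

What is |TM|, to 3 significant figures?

5.90

∠BGV = 81.5° gives GV at 148° from the x-axis; with |GV| = 15.6, V = (10.6, 13.0). GV ⟂ VM, so VM runs at -122°; with |VM| = 22.1, M = (-1.02, -5.81). Then |TM| = |M − T| = 5.90.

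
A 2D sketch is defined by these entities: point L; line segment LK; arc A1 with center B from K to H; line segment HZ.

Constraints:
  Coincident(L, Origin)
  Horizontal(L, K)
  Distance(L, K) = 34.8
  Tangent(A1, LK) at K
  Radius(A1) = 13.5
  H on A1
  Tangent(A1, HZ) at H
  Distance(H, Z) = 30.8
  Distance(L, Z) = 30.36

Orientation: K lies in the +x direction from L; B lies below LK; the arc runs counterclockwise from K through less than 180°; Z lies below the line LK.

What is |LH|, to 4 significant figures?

24.63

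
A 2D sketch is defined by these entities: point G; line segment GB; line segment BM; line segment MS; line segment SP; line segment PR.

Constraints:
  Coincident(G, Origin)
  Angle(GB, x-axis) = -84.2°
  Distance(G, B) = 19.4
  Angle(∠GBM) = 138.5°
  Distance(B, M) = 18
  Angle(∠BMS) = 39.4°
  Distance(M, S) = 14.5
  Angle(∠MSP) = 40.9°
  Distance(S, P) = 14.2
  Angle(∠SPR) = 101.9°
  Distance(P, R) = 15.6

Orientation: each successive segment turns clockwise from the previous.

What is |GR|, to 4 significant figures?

43.34

G is at the origin; GB runs at -84.2° with length 19.4, so B = (1.960, -19.30). ∠GBM = 138.5° gives BM at -125.7° from the x-axis; with |BM| = 18.0, M = (-8.543, -33.92). ∠BMS = 39.4° gives MS at 93.70° from the x-axis; with |MS| = 14.5, S = (-9.479, -19.45). ∠MSP = 40.9° gives SP at -45.40° from the x-axis; with |SP| = 14.2, P = (0.4916, -29.56). ∠SPR = 101.9° gives PR at -123.5° from the x-axis; with |PR| = 15.6, R = (-8.119, -42.57). Then |GR| = |R − G| = 43.34.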